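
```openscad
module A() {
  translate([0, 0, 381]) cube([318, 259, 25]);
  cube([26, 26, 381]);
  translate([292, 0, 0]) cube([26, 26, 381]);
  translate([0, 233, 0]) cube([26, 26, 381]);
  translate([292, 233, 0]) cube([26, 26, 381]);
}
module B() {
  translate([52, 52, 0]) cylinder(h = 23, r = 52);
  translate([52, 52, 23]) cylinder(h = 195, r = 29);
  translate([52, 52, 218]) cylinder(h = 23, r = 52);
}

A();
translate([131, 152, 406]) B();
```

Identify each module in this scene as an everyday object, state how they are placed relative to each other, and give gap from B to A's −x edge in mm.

The spool's min-x is at 131; the stool's min-x is 0; gap = 131 mm.

A is a stool. B is a spool. The spool is on top of the stool. The gap from the spool to the stool's −x edge is 131 mm.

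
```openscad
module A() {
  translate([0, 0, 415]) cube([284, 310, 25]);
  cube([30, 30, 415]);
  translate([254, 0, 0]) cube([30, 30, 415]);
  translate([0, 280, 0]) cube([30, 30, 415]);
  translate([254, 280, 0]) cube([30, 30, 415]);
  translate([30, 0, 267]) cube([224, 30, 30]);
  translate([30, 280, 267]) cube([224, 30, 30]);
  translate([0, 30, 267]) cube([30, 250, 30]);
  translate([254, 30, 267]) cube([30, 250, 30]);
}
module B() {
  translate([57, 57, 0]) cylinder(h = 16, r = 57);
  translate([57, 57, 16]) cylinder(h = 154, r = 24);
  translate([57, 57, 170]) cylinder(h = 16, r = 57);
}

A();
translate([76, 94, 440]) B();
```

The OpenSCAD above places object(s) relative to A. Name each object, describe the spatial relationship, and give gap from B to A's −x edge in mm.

A is a stool. B is a spool. The spool is on top of the stool. The gap from the spool to the stool's −x edge is 76 mm.

The spool's min-x is at 76; the stool's min-x is 0; gap = 76 mm.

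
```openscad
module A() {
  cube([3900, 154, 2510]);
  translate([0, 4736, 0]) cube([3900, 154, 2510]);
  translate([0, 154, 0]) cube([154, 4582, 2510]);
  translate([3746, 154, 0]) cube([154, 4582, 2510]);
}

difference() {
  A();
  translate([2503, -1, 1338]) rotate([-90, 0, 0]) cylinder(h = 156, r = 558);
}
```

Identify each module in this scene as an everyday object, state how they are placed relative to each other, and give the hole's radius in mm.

The subtracted cylinder has r = 558 mm.

A is a house frame. The house frame has a circular hole through its front wall. The hole's radius is 558 mm.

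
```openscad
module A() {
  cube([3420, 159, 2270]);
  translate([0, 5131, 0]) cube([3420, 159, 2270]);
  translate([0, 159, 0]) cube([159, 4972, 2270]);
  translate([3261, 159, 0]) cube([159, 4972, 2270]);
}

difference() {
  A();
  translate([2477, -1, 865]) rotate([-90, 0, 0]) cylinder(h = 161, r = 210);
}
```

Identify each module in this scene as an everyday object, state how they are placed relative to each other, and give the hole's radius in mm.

The subtracted cylinder has r = 210 mm.

A is a house frame. The house frame has a circular hole through its front wall. The hole's radius is 210 mm.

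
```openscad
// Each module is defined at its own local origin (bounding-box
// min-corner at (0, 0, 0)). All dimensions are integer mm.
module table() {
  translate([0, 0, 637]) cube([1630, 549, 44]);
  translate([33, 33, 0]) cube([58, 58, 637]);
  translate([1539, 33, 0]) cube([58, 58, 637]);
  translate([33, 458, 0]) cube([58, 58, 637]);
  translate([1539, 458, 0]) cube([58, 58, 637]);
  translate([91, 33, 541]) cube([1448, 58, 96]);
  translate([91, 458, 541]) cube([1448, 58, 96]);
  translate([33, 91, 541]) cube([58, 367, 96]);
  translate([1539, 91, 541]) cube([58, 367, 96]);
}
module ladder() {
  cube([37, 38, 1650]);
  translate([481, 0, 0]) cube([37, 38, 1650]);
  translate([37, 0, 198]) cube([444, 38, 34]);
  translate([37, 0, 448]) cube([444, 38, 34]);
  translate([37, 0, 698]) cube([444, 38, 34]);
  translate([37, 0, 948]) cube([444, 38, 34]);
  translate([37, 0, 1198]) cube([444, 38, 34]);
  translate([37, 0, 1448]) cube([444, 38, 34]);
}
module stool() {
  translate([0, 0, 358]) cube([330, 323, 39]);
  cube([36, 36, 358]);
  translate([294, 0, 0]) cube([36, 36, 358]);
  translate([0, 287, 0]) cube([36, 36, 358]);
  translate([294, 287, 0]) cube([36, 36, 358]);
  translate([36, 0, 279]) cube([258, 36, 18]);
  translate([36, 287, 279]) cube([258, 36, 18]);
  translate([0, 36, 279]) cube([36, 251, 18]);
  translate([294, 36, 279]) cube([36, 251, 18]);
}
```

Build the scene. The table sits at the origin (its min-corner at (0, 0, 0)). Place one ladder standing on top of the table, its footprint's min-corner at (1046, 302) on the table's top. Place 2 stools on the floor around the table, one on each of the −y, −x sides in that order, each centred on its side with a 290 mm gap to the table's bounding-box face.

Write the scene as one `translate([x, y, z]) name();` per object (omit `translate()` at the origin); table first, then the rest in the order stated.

table();
translate([1046, 302, 681]) ladder();
translate([650, -613, 0]) stool();
translate([-620, 113, 0]) stool();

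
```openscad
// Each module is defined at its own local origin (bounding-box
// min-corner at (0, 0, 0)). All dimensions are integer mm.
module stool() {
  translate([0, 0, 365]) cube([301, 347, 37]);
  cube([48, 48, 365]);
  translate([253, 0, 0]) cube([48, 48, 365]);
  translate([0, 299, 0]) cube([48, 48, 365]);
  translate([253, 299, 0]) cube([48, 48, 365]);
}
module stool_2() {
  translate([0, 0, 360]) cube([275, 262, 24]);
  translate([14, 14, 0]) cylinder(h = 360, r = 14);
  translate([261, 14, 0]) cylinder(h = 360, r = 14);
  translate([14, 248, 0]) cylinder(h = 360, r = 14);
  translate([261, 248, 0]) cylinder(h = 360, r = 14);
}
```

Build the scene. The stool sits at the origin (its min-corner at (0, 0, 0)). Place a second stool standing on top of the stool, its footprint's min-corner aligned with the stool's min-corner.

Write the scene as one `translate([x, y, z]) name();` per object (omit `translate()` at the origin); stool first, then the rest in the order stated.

stool();
translate([0, 0, 402]) stool_2();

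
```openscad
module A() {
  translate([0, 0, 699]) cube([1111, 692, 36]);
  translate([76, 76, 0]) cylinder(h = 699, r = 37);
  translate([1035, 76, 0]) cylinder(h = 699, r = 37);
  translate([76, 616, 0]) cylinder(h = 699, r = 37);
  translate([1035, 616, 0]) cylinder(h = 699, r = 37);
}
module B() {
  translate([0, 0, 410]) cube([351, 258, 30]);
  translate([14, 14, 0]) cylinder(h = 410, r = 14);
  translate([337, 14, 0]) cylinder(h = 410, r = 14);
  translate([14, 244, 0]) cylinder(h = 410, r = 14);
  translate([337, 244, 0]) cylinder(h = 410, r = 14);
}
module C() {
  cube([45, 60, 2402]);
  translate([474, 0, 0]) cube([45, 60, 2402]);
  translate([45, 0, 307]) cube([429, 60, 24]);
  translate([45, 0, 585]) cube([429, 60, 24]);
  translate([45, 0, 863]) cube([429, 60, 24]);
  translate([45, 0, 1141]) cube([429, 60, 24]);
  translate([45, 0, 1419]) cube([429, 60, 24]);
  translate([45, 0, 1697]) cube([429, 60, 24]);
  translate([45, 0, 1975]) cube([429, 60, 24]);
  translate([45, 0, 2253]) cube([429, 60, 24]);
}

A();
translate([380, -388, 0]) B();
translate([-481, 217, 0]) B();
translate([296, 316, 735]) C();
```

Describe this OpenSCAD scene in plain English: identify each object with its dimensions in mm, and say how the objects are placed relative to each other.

A is a rectangular dining table. The top is 1111×692×36 mm with its upper surface at z = 735 mm. It stands on four round legs of 74 mm diameter, each leg's bounding box inset 39 mm from the nearest pair of top edges, running from the floor to the underside of the top.

B is a simple wooden stool: a rectangular seat 351 mm (x) by 258 mm (y), 30 mm thick, top face at z = 440 mm, on four round legs, each 28 mm in diameter. The legs rest on z = 0, each leg's axis is inset half a diameter from the nearest pair of seat edges (so the leg's bounding box is flush with the corner).

C is a straight ladder. Two 45×60 mm vertical rails, 2402 mm tall, stand 519 mm apart (outside-to-outside) with their front faces coplanar on the −y side. 8 rungs, each 60 mm deep and 24 mm tall, span between the inner faces of the rails, front faces flush with the rails. The lowest rung's underside is at z = 307 mm and rungs are spaced 278 mm apart (underside to underside).

Two stools sit around the table at the −y, −x sides. The ladder is on top of the table, centred.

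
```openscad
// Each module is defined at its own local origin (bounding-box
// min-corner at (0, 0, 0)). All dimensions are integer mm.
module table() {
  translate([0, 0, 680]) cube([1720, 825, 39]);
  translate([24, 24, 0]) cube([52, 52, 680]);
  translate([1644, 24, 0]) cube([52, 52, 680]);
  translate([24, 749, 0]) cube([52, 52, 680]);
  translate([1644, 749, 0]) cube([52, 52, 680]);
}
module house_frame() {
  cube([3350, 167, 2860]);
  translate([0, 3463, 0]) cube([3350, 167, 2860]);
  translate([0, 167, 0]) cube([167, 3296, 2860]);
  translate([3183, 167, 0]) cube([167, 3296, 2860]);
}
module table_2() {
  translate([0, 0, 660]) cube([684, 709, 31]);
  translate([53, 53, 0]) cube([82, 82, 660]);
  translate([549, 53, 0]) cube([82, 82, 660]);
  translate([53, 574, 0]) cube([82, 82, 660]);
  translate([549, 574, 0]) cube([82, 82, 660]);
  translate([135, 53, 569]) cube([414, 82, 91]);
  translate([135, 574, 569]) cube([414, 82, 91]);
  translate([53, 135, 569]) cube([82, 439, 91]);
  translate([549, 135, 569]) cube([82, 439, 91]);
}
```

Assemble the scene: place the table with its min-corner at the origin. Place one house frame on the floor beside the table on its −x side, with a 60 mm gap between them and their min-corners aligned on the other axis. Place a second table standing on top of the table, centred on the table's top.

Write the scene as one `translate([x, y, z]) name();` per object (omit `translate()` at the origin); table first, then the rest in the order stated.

table();
translate([-3410, 0, 0]) house_frame();
translate([518, 58, 719]) table_2();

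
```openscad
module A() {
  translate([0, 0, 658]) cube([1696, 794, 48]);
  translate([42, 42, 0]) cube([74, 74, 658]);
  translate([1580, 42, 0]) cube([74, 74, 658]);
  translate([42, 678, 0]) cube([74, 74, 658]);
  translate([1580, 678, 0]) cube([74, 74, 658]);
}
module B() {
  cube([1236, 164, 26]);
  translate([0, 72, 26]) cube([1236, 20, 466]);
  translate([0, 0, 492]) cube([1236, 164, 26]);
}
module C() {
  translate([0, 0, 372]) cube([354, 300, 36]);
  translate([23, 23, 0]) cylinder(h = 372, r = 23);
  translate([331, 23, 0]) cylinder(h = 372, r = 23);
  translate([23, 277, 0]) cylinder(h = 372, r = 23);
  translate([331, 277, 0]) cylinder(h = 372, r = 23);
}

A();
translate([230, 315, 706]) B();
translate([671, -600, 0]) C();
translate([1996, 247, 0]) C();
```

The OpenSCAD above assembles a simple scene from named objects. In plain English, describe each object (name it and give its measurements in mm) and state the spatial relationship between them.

A is a rectangular dining table. The top is 1696×794×48 mm with its upper surface at z = 706 mm. It stands on four 74×74 mm square legs, each inset 42 mm from the nearest pair of top edges, running from the floor to the underside of the top.

B is an I-beam lying along x, 1236 mm long. Overall section height 518 mm. Two flanges 164 mm wide (y) and 26 mm thick, one on the floor and one at the top; a web 20 mm thick runs between them, centred on the flange width.

C is a four-legged stool. The seat is a 354×300×36 mm slab whose top surface is at z = 408 mm; four round legs, each 46 mm in diameter, run from the floor (z = 0) to the underside of the seat, each leg's axis is inset half a diameter from the nearest pair of seat edges (so the leg's bounding box is flush with the corner).

The I-beam is on top of the table, centred. Two stools sit around the table at the −y, +x sides.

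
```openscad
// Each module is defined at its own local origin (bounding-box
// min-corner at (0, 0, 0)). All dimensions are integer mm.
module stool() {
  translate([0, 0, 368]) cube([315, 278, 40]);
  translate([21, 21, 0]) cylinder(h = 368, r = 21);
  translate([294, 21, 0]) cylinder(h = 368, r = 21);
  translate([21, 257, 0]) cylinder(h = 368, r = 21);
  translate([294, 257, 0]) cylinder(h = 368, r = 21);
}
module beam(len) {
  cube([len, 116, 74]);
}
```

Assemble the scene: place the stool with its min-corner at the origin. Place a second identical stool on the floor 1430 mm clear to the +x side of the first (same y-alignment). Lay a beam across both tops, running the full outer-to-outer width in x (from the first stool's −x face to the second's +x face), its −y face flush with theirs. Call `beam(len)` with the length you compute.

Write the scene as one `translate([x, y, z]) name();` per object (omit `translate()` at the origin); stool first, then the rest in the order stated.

stool();
translate([1745, 0, 0]) stool();
translate([0, 0, 408]) beam(2060);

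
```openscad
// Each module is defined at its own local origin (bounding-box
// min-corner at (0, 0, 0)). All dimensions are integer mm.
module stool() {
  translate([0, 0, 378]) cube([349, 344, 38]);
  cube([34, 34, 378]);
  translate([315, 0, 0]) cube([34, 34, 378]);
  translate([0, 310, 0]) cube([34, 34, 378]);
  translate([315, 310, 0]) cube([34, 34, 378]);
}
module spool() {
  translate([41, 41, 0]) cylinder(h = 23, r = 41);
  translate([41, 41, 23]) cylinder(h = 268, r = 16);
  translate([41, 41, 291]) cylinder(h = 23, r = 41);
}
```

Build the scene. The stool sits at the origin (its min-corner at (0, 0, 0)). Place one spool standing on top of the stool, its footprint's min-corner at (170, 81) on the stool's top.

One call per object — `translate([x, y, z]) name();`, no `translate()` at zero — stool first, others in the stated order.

stool();
translate([170, 81, 416]) spool();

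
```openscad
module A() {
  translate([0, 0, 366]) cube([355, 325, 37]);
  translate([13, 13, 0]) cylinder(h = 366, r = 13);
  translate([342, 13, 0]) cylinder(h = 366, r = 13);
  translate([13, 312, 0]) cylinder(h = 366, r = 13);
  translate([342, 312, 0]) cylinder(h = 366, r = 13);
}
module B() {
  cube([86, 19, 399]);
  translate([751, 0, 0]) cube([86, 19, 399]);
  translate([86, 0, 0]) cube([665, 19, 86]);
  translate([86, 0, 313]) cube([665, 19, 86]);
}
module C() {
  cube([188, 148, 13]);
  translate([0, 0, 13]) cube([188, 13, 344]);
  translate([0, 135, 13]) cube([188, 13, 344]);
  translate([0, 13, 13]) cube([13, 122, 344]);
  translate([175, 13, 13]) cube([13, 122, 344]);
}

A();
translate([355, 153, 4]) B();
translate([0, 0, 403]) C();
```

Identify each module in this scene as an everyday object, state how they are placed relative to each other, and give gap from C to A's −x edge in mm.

A is a stool. B is a picture frame. C is an open box. The picture frame is beside the stool with their tops flush at z = 403. The open box is on top of the stool. The gap from the open box to the stool's −x edge is 0 mm.

The open box's min-x is at 0; the stool's min-x is 0; gap = 0 mm.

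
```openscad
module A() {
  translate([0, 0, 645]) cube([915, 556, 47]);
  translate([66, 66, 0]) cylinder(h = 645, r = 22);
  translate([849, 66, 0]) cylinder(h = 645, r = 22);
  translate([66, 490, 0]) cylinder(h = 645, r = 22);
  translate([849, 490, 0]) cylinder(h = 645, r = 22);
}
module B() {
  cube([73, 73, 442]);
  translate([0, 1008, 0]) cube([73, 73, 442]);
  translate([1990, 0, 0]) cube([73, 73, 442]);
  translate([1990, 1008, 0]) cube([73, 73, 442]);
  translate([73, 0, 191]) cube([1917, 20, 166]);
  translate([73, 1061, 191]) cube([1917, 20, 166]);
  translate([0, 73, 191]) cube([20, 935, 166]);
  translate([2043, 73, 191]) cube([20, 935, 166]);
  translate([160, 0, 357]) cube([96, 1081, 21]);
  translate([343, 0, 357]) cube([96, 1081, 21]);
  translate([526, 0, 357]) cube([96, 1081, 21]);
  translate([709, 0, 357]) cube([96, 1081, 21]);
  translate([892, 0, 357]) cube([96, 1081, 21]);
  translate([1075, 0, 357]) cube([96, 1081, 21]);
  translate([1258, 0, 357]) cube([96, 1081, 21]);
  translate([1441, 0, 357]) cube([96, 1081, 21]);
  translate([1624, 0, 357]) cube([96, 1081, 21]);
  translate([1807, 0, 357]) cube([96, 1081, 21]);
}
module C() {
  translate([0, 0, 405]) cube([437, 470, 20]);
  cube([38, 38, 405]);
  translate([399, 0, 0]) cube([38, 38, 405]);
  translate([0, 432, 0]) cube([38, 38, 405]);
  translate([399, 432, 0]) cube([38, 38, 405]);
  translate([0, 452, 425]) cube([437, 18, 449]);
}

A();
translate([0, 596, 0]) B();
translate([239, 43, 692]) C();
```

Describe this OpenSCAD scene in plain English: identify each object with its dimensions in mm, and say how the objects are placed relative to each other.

A is a table: top 915 mm (x) × 556 mm (y), 47 mm thick, upper face at z = 692 mm, on four round legs of 44 mm diameter, each leg's bounding box inset 44 mm from the nearest pair of top edges, running from z = 0 to the bottom of the top.

B is a bed frame 2063 mm long (x) by 1081 mm wide (y). Four 73×73 mm corner posts, 442 mm tall, at the corners of the footprint. Four rails of 20 mm thickness and 166 mm height run between adjacent posts with their undersides at z = 191 mm, their outer faces flush with the outside of the frame (the two x-running rails run between the posts' inner faces; the two y-running rails run between the posts' inner faces). 10 slats, each 96 mm wide (x) and 21 mm thick, lie across the top of the two x-running rails, running the full 1081 mm width of the frame in y; the slats are evenly spaced along x between the inner faces of the end posts with equal gaps (rounded down to the nearest mm) at the −x end and between each pair — any rounding remainder accumulates at the +x end.

C is a chair. The seat is a 437×470×20 mm slab with its top at z = 425 mm, on four 38×38 mm corner legs (flush with the seat edges, standing on z = 0). A flat backrest 18 mm thick, 449 mm tall, spans the full seat width and rises from the seat top along its +y edge, rear face flush with the rear of the seat.

The bed frame is on the floor beside the table on its +y side. The chair is on top of the table, centred.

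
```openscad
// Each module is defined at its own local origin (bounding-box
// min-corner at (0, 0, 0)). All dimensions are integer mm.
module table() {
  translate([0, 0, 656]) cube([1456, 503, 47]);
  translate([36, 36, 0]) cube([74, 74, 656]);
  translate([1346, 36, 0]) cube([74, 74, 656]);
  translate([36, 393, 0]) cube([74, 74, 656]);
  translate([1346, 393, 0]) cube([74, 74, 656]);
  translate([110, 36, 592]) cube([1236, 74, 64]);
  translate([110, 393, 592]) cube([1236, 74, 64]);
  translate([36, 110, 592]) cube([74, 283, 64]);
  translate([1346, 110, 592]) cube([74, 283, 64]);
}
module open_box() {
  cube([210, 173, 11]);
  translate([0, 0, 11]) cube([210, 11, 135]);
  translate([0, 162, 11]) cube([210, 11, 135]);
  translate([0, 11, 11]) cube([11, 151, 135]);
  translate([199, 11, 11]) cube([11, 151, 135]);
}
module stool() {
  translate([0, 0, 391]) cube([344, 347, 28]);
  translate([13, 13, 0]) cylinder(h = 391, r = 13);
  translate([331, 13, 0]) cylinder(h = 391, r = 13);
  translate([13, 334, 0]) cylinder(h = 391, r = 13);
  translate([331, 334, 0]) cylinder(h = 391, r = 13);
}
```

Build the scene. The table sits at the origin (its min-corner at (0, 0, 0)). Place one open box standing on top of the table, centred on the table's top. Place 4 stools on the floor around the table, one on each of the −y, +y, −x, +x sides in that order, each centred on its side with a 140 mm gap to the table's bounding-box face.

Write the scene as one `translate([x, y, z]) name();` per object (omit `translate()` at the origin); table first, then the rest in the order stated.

table();
translate([623, 165, 703]) open_box();
translate([556, -487, 0]) stool();
translate([556, 643, 0]) stool();
translate([-484, 78, 0]) stool();
translate([1596, 78, 0]) stool();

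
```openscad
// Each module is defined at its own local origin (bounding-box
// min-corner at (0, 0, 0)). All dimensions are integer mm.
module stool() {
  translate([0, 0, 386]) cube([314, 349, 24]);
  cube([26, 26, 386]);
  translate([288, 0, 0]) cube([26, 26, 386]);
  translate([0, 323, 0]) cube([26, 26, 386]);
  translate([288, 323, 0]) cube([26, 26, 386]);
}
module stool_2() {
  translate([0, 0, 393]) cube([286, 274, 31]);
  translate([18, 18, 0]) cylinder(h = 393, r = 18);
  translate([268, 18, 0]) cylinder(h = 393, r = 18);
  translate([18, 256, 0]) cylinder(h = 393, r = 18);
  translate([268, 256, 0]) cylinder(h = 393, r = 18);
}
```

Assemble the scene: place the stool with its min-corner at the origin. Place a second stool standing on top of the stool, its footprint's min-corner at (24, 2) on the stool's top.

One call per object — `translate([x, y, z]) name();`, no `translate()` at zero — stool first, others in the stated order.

stool();
translate([24, 2, 410]) stool_2();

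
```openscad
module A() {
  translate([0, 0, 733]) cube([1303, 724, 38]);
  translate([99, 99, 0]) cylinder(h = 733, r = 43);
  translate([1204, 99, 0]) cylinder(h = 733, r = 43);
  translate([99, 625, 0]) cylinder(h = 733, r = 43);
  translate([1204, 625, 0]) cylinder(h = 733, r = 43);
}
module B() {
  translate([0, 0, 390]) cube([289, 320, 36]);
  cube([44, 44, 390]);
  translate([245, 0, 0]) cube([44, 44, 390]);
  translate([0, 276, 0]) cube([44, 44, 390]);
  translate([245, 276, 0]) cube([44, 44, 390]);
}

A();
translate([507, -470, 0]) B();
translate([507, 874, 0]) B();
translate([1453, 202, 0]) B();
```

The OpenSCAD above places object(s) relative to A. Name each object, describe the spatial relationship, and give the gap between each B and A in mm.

A is a table. B is a stool. Three stools sit around the table at the −y, +y, +x sides. The gap between each stool and the table is 150 mm.

Each stool's nearest face is 150 mm from the table's bounding box.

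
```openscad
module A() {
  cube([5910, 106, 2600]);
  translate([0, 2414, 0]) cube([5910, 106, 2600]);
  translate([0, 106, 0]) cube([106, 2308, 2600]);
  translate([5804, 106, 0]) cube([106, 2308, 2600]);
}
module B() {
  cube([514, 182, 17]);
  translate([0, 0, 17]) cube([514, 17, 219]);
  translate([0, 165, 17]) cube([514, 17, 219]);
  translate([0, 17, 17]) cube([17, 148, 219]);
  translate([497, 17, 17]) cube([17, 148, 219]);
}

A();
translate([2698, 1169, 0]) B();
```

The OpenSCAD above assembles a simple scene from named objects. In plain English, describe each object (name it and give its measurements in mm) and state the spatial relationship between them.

A is a box-shaped house frame (walls only): outside footprint 5910×2520 mm, wall height 2600 mm, wall thickness 106 mm. The two y-facing walls run the full x-width; the two x-facing walls fit between the inner faces of the y-facing walls.

B is an open storage box with external size 514×182×236 mm and wall thickness 17 mm (the base is also 17 mm thick). The base covers the whole footprint; the four walls stand on the base, with the y-facing walls full-width and the x-facing walls fitting between their inner faces.

The open box sits inside the house frame, centred.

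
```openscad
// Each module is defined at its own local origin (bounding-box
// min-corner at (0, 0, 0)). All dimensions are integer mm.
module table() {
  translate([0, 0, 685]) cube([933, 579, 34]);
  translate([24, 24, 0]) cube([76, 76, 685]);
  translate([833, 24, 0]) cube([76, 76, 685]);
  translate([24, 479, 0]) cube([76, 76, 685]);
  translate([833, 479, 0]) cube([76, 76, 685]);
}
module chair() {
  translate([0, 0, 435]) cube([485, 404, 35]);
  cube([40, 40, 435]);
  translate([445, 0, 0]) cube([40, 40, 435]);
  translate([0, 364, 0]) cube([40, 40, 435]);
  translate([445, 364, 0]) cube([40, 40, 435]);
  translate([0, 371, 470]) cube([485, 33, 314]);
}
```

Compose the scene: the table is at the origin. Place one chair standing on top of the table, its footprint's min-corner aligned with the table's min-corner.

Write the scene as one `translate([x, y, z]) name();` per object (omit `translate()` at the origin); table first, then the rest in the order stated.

table();
translate([0, 0, 719]) chair();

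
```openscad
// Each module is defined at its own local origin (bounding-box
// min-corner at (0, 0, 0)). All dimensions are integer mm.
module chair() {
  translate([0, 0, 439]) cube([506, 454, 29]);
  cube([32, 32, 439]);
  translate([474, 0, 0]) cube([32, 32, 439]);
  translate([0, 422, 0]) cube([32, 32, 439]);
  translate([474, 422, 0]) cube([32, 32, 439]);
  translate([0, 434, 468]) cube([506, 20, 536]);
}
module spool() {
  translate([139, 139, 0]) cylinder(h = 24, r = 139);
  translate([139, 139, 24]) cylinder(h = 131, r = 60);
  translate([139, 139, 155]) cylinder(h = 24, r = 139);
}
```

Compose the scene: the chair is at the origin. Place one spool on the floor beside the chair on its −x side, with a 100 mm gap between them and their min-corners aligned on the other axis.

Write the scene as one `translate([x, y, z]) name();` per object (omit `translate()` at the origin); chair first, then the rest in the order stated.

chair();
translate([-378, 0, 0]) spool();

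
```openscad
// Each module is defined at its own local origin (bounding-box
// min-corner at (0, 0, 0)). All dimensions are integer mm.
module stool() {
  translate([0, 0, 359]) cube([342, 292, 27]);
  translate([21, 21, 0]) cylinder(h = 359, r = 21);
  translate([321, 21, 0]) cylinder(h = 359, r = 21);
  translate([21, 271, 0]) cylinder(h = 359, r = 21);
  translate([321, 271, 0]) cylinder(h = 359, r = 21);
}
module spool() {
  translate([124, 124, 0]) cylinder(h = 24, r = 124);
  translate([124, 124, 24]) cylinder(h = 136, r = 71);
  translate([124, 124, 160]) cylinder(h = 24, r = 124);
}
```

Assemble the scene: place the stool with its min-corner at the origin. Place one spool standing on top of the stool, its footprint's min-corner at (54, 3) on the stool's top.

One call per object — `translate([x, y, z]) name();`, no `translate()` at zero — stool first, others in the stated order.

stool();
translate([54, 3, 386]) spool();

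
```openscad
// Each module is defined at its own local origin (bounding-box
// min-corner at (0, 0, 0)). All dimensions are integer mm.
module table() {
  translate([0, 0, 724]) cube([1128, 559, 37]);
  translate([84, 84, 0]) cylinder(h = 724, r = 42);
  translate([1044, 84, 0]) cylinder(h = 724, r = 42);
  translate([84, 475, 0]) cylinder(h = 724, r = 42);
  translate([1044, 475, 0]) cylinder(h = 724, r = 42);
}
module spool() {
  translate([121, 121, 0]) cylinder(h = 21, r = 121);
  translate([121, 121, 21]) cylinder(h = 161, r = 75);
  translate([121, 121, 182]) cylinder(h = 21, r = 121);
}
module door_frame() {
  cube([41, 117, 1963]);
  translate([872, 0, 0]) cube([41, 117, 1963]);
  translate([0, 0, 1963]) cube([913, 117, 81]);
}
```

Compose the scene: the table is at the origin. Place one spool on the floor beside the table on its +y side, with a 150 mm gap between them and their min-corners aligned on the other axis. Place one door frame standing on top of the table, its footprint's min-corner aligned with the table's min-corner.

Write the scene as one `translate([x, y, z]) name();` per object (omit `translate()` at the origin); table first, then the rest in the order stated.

table();
translate([0, 709, 0]) spool();
translate([0, 0, 761]) door_frame();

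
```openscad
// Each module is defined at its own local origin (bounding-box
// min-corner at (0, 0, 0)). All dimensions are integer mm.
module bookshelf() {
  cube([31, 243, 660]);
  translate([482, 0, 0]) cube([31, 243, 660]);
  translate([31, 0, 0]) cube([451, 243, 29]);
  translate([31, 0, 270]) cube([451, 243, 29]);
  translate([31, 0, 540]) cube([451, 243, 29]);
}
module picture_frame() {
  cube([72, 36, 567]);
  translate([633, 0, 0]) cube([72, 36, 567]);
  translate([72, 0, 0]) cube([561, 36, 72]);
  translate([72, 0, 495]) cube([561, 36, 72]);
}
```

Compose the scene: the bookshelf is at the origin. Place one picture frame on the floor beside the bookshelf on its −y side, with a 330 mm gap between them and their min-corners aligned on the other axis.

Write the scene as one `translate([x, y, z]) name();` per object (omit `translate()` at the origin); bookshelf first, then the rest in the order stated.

bookshelf();
translate([0, -366, 0]) picture_frame();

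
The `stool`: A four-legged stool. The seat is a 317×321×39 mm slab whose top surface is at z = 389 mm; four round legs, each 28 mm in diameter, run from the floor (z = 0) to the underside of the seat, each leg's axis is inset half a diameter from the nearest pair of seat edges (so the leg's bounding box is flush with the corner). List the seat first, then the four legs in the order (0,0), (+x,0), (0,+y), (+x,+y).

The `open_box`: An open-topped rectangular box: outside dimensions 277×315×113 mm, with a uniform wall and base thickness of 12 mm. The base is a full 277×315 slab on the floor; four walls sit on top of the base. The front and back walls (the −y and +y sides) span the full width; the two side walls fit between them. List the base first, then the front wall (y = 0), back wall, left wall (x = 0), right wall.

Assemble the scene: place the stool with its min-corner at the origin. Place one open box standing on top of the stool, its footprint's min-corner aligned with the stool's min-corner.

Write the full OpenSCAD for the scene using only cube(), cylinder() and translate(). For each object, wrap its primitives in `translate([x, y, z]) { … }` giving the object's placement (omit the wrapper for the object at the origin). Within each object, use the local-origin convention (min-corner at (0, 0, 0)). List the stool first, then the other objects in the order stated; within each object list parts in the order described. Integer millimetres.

translate([0, 0, 350]) cube([317, 321, 39]);
translate([14, 14, 0]) cylinder(h = 350, r = 14);
translate([303, 14, 0]) cylinder(h = 350, r = 14);
translate([14, 307, 0]) cylinder(h = 350, r = 14);
translate([303, 307, 0]) cylinder(h = 350, r = 14);
translate([0, 0, 389]) {
  cube([277, 315, 12]);
  translate([0, 0, 12]) cube([277, 12, 101]);
  translate([0, 303, 12]) cube([277, 12, 101]);
  translate([0, 12, 12]) cube([12, 291, 101]);
  translate([265, 12, 12]) cube([12, 291, 101]);
}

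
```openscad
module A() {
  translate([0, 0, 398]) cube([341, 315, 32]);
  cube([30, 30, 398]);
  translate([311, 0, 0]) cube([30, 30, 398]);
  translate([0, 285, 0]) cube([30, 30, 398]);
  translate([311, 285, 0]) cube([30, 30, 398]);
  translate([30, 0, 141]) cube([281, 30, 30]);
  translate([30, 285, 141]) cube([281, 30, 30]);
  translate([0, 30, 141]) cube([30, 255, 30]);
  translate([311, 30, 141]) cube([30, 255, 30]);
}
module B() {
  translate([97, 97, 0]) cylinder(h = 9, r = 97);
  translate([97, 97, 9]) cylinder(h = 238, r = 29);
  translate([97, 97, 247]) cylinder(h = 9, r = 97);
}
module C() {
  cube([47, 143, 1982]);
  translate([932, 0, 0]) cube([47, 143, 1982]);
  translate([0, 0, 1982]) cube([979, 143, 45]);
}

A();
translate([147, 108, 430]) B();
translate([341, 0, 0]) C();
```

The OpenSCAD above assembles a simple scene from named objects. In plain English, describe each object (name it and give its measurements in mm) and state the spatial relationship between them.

A is a simple wooden stool: a rectangular seat 341 mm (x) by 315 mm (y), 32 mm thick, top face at z = 430 mm, on four square legs, each 30×30 mm in cross-section. The legs rest on z = 0, each flush with a corner of the seat. Four stretchers, 30 mm wide and 30 mm tall, connect adjacent legs with their undersides at z = 141 mm, each running between the inner faces of the legs it joins and aligned with the legs' outer faces on the other axis.

B is a spool: two coaxial disc flanges of radius 97 mm and thickness 9 mm, joined by a core cylinder of radius 29 mm and height 238 mm. The lower flange rests on z = 0 and the three cylinders share a vertical axis.

C is a door frame. The clear opening is 885 mm wide and 1982 mm high. Two 47 mm wide jambs, 143 mm deep, stand either side of the opening from the floor to the top of the opening. A 45 mm thick head sits across the top of both jambs, spanning the full outside width of the frame.

The spool is on top of the stool. The door frame is against the stool's +x side, with their −y faces flush.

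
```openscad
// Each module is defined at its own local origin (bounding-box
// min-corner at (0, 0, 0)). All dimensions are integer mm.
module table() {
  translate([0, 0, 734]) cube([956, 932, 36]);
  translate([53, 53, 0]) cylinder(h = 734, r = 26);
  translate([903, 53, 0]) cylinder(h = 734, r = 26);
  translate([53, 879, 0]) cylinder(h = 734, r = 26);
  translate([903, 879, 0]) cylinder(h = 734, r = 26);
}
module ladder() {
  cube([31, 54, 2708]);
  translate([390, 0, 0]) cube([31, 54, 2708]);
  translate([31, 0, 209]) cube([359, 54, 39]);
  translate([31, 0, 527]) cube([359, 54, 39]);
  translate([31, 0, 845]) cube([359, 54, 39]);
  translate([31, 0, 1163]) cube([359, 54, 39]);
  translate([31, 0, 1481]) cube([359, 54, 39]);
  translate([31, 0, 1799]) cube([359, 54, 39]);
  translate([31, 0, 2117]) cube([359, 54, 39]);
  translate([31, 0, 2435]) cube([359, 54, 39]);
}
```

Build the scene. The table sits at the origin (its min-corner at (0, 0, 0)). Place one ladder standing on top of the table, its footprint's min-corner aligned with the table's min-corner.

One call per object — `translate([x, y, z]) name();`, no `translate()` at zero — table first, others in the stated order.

table();
translate([0, 0, 770]) ladder();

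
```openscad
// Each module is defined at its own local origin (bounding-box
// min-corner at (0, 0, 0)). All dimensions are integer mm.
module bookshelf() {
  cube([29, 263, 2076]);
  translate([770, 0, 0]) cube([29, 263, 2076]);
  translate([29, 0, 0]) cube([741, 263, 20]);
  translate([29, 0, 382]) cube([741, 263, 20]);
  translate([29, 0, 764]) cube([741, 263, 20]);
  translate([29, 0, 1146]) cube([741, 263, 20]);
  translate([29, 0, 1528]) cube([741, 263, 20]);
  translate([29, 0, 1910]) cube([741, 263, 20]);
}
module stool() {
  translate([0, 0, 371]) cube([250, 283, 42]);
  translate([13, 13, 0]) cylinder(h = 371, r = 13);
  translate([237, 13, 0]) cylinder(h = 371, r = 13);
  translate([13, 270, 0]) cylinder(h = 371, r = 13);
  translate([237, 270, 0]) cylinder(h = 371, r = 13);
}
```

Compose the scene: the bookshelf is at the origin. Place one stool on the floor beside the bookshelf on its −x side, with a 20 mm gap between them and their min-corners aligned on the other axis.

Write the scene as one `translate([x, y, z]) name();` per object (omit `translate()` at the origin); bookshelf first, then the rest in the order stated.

bookshelf();
translate([-270, 0, 0]) stool();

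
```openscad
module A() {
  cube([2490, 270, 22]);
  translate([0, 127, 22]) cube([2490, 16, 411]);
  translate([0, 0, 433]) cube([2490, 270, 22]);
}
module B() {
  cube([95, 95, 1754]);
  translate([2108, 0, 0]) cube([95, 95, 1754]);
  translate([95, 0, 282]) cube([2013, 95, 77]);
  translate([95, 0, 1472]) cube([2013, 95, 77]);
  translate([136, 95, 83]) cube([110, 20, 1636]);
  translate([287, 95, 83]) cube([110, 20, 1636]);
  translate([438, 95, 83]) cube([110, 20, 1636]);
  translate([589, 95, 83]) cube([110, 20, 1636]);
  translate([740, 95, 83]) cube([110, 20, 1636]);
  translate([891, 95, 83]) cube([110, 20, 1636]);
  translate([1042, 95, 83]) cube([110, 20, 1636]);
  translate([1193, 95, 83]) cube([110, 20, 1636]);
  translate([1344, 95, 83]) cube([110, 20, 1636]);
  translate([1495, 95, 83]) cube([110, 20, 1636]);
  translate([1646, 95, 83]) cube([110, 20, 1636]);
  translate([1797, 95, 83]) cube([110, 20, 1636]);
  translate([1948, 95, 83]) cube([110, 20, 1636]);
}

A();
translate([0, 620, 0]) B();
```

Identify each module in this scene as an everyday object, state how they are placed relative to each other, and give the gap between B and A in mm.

The fence section's nearest face is 350 mm from the I-beam's +y face.

A is an I-beam. B is a fence section. The fence section is on the floor beside the I-beam on its +y side. The gap between the fence section and the I-beam is 350 mm.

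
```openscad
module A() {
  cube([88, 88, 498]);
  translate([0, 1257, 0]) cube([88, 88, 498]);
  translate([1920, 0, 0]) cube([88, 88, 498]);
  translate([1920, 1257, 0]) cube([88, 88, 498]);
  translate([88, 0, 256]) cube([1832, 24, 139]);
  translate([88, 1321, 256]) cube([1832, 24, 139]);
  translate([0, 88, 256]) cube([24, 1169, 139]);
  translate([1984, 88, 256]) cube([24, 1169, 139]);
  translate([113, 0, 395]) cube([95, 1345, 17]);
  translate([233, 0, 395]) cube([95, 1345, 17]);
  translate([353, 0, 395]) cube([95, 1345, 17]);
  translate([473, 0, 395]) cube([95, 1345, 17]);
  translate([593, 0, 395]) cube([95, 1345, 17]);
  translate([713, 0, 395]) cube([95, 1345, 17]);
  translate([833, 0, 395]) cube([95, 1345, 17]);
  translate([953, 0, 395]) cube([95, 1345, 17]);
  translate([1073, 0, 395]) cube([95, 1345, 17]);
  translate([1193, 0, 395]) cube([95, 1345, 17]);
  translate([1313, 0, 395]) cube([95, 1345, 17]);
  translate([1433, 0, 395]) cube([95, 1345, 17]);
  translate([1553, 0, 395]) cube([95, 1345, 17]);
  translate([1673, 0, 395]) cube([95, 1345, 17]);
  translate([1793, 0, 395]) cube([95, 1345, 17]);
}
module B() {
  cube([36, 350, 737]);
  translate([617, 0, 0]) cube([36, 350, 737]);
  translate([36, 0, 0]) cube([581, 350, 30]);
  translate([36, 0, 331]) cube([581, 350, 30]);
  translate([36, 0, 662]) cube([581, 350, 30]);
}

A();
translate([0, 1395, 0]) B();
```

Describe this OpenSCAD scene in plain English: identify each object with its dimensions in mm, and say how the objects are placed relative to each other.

A is a bed frame 2008 mm long (x) by 1345 mm wide (y). Four 88×88 mm corner posts, 498 mm tall, at the corners of the footprint. Four rails of 24 mm thickness and 139 mm height run between adjacent posts with their undersides at z = 256 mm, their outer faces flush with the outside of the frame (the two x-running rails run between the posts' inner faces; the two y-running rails run between the posts' inner faces). 15 slats, each 95 mm wide (x) and 17 mm thick, lie across the top of the two x-running rails, running the full 1345 mm width of the frame in y; the slats are evenly spaced along x between the inner faces of the end posts with equal gaps (rounded down to the nearest mm) at the −x end and between each pair — any rounding remainder accumulates at the +x end.

B is a bookshelf 653 mm wide overall, 350 mm deep and 737 mm tall. The two sides are 36 mm thick vertical panels. 3 horizontal shelves of 30 mm thickness span between the inner faces of the sides; the lowest shelf sits on the floor and shelves are stacked with a clear vertical gap of 301 mm between each pair.

The bookshelf is on the floor beside the bed frame on its +y side.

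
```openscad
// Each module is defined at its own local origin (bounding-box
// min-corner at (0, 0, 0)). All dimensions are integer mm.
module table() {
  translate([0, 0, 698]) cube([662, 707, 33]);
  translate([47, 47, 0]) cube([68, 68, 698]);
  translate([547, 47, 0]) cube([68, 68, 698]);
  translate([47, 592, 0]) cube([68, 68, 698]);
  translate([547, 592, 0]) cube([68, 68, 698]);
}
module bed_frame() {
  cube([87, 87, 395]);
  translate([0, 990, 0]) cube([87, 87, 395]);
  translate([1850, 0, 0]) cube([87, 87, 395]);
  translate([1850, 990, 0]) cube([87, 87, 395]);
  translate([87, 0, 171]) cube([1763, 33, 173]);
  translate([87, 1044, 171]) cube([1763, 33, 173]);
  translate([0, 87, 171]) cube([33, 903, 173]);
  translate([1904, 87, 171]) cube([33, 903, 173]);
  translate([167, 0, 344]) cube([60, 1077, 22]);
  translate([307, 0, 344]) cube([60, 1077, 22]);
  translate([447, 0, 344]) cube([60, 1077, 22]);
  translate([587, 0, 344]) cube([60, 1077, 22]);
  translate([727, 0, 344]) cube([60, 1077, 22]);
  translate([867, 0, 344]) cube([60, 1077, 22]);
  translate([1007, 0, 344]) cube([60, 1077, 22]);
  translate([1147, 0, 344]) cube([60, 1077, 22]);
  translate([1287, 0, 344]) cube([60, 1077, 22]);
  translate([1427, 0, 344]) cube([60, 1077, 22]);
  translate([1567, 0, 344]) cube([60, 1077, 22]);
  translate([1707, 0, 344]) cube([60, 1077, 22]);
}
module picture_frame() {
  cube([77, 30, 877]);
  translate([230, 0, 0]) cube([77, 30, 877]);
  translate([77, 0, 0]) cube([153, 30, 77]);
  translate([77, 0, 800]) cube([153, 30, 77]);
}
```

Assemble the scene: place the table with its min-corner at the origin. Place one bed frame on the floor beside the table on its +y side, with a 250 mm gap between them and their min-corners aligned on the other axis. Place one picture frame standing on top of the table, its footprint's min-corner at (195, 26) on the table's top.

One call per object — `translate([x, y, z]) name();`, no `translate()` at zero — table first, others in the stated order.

table();
translate([0, 957, 0]) bed_frame();
translate([195, 26, 731]) picture_frame();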